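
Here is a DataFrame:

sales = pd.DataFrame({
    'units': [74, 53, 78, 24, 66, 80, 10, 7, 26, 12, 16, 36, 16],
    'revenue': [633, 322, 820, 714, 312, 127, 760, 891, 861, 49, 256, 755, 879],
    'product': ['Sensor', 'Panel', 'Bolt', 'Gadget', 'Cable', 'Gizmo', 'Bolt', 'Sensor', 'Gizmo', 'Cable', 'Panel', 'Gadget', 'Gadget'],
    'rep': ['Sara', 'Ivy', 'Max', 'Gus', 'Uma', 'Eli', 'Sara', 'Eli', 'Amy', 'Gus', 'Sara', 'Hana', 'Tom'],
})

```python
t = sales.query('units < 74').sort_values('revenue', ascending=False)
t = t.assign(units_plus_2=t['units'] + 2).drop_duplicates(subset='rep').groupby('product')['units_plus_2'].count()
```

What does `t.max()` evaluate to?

filter rows where units < 74:
    units  revenue product   rep
1      53      322   Panel   Ivy
3      24      714  Gadget   Gus
4      66      312   Cable   Uma
6      10      760    Bolt  Sara
7       7      891  Sensor   Eli
8      26      861   Gizmo   Amy
9      12       49   Cable   Gus
10     16      256   Panel  Sara
11     36      755  Gadget  Hana
12     16      879  Gadget   Tom
sort by revenue descending:
    units  revenue product   rep
7       7      891  Sensor   Eli
12     16      879  Gadget   Tom
8      26      861   Gizmo   Amy
6      10      760    Bolt  Sara
11     36      755  Gadget  Hana
3      24      714  Gadget   Gus
1      53      322   Panel   Ivy
4      66      312   Cable   Uma
10     16      256   Panel  Sara
9      12       49   Cable   Gus
add column units_plus_2 = t['units'] + 2:
    units  revenue product   rep  units_plus_2
7       7      891  Sensor   Eli             9
12     16      879  Gadget   Tom            18
8      26      861   Gizmo   Amy            28
6      10      760    Bolt  Sara            12
11     36      755  Gadget  Hana            38
3      24      714  Gadget   Gus            26
1      53      322   Panel   Ivy            55
4      66      312   Cable   Uma            68
10     16      256   Panel  Sara            18
9      12       49   Cable   Gus            14
drop duplicate rep (keep=first):
    units  revenue product   rep  units_plus_2
7       7      891  Sensor   Eli             9
12     16      879  Gadget   Tom            18
8      26      861   Gizmo   Amy            28
6      10      760    Bolt  Sara            12
11     36      755  Gadget  Hana            38
3      24      714  Gadget   Gus            26
1      53      322   Panel   Ivy            55
4      66      312   Cable   Uma            68
group by product, count of units_plus_2:
product
Bolt      1
Cable     1
Gadget    3
Gizmo     1
Panel     1
Sensor    1
Name: units_plus_2, dtype: int64
Then the max of the resulting series: 3

3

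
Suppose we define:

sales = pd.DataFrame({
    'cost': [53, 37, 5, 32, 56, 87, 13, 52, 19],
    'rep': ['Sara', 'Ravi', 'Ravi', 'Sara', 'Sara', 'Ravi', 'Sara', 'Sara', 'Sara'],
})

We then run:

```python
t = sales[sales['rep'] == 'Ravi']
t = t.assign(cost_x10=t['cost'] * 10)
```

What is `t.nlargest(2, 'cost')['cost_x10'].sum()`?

1240

filter rows where rep == 'Ravi':
   cost   rep
1    37  Ravi
2     5  Ravi
5    87  Ravi
add column cost_x10 = t['cost'] * 10:
   cost   rep  cost_x10
1    37  Ravi       370
2     5  Ravi        50
5    87  Ravi       870
take 2 rows with largest cost:
   cost   rep  cost_x10
5    87  Ravi       870
1    37  Ravi       370
So sum() = 1240.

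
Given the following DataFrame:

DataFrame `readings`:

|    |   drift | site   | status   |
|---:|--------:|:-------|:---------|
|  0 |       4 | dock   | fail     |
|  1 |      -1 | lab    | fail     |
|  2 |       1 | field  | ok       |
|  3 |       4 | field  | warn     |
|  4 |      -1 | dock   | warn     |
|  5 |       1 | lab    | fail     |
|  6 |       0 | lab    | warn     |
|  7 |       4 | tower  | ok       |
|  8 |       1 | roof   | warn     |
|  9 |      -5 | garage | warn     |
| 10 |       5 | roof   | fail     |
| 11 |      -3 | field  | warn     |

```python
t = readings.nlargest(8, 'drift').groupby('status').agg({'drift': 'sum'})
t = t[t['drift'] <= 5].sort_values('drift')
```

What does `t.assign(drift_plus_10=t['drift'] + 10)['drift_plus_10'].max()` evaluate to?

take 8 rows with largest drift:
    drift   site status
10      5   roof   fail
0       4   dock   fail
3       4  field   warn
7       4  tower     ok
2       1  field     ok
5       1    lab   fail
8       1   roof   warn
6       0    lab   warn
group by status, sum of drift:
        drift
status       
fail       10
ok          5
warn        5
filter rows where drift <= 5:
        drift
status       
ok          5
warn        5
sort by drift:
        drift
status       
ok          5
warn        5
add column drift_plus_10 = t['drift'] + 10:
        drift  drift_plus_10
status                      
ok          5             15
warn        5             15
Hence 15.

15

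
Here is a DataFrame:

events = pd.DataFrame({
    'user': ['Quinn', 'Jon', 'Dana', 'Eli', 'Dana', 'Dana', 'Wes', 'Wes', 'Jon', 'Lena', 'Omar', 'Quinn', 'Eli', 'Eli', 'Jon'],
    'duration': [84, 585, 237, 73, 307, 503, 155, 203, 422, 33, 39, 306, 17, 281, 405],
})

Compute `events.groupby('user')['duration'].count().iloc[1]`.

group by user, count of duration:
user
Dana     3
Eli      3
Jon      3
Lena     1
Omar     1
Quinn    2
Wes      2
Name: duration, dtype: int64

3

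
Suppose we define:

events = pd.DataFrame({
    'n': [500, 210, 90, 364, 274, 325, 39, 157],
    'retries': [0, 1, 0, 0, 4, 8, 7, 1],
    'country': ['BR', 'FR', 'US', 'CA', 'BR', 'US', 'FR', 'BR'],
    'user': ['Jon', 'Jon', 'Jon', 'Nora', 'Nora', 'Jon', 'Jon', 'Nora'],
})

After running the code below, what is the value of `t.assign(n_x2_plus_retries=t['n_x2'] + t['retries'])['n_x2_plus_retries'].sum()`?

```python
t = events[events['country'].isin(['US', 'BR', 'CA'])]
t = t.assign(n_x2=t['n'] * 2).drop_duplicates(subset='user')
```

filter rows where country in ['US', 'BR', 'CA']:
     n  retries country  user
0  500        0      BR   Jon
2   90        0      US   Jon
3  364        0      CA  Nora
4  274        4      BR  Nora
5  325        8      US   Jon
7  157        1      BR  Nora
add column n_x2 = t['n'] * 2:
     n  retries country  user  n_x2
0  500        0      BR   Jon  1000
2   90        0      US   Jon   180
3  364        0      CA  Nora   728
4  274        4      BR  Nora   548
5  325        8      US   Jon   650
7  157        1      BR  Nora   314
drop duplicate user (keep=first):
     n  retries country  user  n_x2
0  500        0      BR   Jon  1000
3  364        0      CA  Nora   728
add column n_x2_plus_retries = t['n_x2'] + t['retries']:
     n  retries country  user  n_x2  n_x2_plus_retries
0  500        0      BR   Jon  1000               1000
3  364        0      CA  Nora   728                728
Finally, sum of column 'n_x2_plus_retries' = 1728.

1728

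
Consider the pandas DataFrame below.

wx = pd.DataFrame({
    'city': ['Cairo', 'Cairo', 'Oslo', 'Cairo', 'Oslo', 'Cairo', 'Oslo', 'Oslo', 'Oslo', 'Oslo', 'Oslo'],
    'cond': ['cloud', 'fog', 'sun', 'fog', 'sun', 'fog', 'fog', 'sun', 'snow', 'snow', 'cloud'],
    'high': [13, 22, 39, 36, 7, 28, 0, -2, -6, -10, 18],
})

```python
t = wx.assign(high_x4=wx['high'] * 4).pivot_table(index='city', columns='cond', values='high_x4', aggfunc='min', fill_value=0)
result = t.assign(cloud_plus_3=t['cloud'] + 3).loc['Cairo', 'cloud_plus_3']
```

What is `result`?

add column high_x4 = wx['high'] * 4:
     city   cond  high  high_x4
0   Cairo  cloud    13       52
1   Cairo    fog    22       88
2    Oslo    sun    39      156
3   Cairo    fog    36      144
4    Oslo    sun     7       28
5   Cairo    fog    28      112
6    Oslo    fog     0        0
7    Oslo    sun    -2       -8
8    Oslo   snow    -6      -24
9    Oslo   snow   -10      -40
10   Oslo  cloud    18       72
pivot: rows=city, cols=cond, min(high_x4):
cond   cloud  fog  snow  sun
city                        
Cairo     52   88     0    0
Oslo      72    0   -40   -8
add column cloud_plus_3 = t['cloud'] + 3:
cond   cloud  fog  snow  sun  cloud_plus_3
city                                      
Cairo     52   88     0    0            55
Oslo      72    0   -40   -8            75
Reading off the value at row 'Cairo', column 'cloud_plus_3', we get 55.

55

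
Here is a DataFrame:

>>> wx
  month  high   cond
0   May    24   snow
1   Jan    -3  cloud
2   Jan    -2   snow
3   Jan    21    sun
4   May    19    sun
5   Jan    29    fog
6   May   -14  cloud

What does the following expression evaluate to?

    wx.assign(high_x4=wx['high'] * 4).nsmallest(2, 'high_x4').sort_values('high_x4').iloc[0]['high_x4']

add column high_x4 = wx['high'] * 4:
  month  high   cond  high_x4
0   May    24   snow       96
1   Jan    -3  cloud      -12
2   Jan    -2   snow       -8
3   Jan    21    sun       84
4   May    19    sun       76
5   Jan    29    fog      116
6   May   -14  cloud      -56
take 2 rows with smallest high_x4:
  month  high   cond  high_x4
6   May   -14  cloud      -56
1   Jan    -3  cloud      -12
sort by high_x4:
  month  high   cond  high_x4
6   May   -14  cloud      -56
1   Jan    -3  cloud      -12
The value at position 0, column 'high_x4' is -56.

-56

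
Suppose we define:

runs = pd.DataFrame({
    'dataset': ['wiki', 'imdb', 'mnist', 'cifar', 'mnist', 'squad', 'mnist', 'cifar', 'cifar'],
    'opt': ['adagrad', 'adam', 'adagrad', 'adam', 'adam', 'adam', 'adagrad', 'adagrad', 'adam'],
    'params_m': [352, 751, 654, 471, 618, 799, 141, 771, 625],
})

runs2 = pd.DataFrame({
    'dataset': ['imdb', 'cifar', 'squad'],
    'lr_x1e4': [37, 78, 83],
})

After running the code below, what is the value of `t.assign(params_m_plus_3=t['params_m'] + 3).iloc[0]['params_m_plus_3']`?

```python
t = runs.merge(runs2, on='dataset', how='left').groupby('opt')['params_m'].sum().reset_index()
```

1921

merge on 'dataset' (how='left') → 9 rows:
  dataset      opt  params_m  lr_x1e4
0    wiki  adagrad       352      NaN
1    imdb     adam       751     37.0
2   mnist  adagrad       654      NaN
3   cifar     adam       471     78.0
4   mnist     adam       618      NaN
5   squad     adam       799     83.0
6   mnist  adagrad       141      NaN
7   cifar  adagrad       771     78.0
8   cifar     adam       625     78.0
group by opt, sum of params_m:
opt
adagrad    1918
adam       3264
Name: params_m, dtype: int64
reset_index():
       opt  params_m
0  adagrad      1918
1     adam      3264
add column params_m_plus_3 = t['params_m'] + 3:
       opt  params_m  params_m_plus_3
0  adagrad      1918             1921
1     adam      3264             3267
Taking the value at position 0, column 'params_m_plus_3' gives 1921.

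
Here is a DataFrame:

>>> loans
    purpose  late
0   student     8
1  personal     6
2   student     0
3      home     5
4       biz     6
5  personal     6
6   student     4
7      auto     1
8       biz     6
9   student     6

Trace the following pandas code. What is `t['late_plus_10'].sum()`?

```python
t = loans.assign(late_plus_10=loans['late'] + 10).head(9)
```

add column late_plus_10 = loans['late'] + 10:
    purpose  late  late_plus_10
0   student     8            18
1  personal     6            16
2   student     0            10
3      home     5            15
4       biz     6            16
5  personal     6            16
6   student     4            14
7      auto     1            11
8       biz     6            16
9   student     6            16
take first 9 rows:
    purpose  late  late_plus_10
0   student     8            18
1  personal     6            16
2   student     0            10
3      home     5            15
4       biz     6            16
5  personal     6            16
6   student     4            14
7      auto     1            11
8       biz     6            16
The sum of column 'late_plus_10' is 132.

132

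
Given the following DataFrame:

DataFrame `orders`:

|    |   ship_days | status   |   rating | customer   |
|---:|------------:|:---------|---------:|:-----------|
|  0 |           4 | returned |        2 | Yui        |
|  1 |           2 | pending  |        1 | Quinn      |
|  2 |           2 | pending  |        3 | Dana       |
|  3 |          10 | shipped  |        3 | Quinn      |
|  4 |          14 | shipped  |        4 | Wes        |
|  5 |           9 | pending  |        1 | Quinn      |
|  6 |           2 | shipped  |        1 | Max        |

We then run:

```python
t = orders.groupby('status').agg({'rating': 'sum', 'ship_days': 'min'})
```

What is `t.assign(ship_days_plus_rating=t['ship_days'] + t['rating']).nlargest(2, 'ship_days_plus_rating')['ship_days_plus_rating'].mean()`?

8.5

group by status: sum(rating), min(ship_days):
          rating  ship_days
status                     
pending        5          2
returned       2          4
shipped        8          2
add column ship_days_plus_rating = t['ship_days'] + t['rating']:
          rating  ship_days  ship_days_plus_rating
status                                            
pending        5          2                      7
returned       2          4                      6
shipped        8          2                     10
take 2 rows with largest ship_days_plus_rating:
         rating  ship_days  ship_days_plus_rating
status                                           
shipped       8          2                     10
pending       5          2                      7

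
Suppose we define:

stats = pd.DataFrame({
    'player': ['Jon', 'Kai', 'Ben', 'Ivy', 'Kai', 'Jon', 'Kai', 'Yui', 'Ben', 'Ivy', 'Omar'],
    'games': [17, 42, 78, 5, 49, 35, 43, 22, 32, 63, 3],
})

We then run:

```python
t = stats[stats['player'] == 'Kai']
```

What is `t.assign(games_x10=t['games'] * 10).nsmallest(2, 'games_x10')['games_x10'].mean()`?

425.0

filter rows where player == 'Kai':
  player  games
1    Kai     42
4    Kai     49
6    Kai     43
add column games_x10 = t['games'] * 10:
  player  games  games_x10
1    Kai     42        420
4    Kai     49        490
6    Kai     43        430
take 2 rows with smallest games_x10:
  player  games  games_x10
1    Kai     42        420
6    Kai     43        430
The mean of column 'games_x10' is 425.0.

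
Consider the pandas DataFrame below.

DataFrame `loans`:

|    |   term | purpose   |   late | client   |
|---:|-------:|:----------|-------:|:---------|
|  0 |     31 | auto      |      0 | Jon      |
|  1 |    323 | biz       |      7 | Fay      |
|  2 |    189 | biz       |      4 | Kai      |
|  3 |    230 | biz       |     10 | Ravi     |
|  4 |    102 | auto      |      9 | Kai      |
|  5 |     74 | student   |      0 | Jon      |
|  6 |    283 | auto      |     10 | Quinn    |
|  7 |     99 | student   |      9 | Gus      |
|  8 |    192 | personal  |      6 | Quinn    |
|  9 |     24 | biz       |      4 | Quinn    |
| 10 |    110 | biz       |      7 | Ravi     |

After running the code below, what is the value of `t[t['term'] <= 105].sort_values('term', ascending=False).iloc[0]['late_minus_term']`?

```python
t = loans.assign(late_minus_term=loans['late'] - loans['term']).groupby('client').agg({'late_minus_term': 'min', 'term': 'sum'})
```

-74

add column late_minus_term = loans['late'] - loans['term']:
    term   purpose  late client  late_minus_term
0     31      auto     0    Jon              -31
1    323       biz     7    Fay             -316
2    189       biz     4    Kai             -185
3    230       biz    10   Ravi             -220
4    102      auto     9    Kai              -93
5     74   student     0    Jon              -74
6    283      auto    10  Quinn             -273
7     99   student     9    Gus              -90
8    192  personal     6  Quinn             -186
9     24       biz     4  Quinn              -20
10   110       biz     7   Ravi             -103
group by client: min(late_minus_term), sum(term):
        late_minus_term  term
client                       
Fay                -316   323
Gus                 -90    99
Jon                 -74   105
Kai                -185   291
Quinn              -273   499
Ravi               -220   340
filter rows where term <= 105:
        late_minus_term  term
client                       
Gus                 -90    99
Jon                 -74   105
sort by term descending:
        late_minus_term  term
client                       
Jon                 -74   105
Gus                 -90    99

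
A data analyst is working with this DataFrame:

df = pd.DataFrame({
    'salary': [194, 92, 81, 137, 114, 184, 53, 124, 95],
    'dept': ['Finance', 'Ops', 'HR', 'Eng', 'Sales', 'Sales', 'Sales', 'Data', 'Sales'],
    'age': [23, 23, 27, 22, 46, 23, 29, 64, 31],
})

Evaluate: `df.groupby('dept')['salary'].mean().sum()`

group by dept, mean of salary:
dept
Data       124.0
Eng        137.0
Finance    194.0
HR          81.0
Ops         92.0
Sales      111.5
Name: salary, dtype: float64
Then the sum of the resulting series: 739.5

739.5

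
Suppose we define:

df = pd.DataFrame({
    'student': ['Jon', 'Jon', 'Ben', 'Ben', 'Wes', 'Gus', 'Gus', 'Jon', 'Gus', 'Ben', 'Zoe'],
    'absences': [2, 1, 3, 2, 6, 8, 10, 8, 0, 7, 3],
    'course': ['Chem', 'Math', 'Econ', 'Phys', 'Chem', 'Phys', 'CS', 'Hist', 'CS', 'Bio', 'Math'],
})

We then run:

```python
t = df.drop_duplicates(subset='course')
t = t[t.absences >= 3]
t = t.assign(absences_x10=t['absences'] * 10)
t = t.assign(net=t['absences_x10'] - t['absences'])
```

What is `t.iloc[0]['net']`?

27

drop duplicate course (keep=first):
  student  absences course
0     Jon         2   Chem
1     Jon         1   Math
2     Ben         3   Econ
3     Ben         2   Phys
6     Gus        10     CS
7     Jon         8   Hist
9     Ben         7    Bio
filter rows where absences >= 3:
  student  absences course
2     Ben         3   Econ
6     Gus        10     CS
7     Jon         8   Hist
9     Ben         7    Bio
add column absences_x10 = t['absences'] * 10:
  student  absences course  absences_x10
2     Ben         3   Econ            30
6     Gus        10     CS           100
7     Jon         8   Hist            80
9     Ben         7    Bio            70
add column net = t['absences_x10'] - t['absences']:
  student  absences course  absences_x10  net
2     Ben         3   Econ            30   27
6     Gus        10     CS           100   90
7     Jon         8   Hist            80   72
9     Ben         7    Bio            70   63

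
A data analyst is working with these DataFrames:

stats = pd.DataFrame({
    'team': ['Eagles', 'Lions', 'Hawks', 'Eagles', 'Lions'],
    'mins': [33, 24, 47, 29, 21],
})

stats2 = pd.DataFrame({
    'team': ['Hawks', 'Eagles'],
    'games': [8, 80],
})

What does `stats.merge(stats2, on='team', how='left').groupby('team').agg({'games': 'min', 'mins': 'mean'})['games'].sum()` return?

merge on 'team' (how='left') → 5 rows:
     team  mins  games
0  Eagles    33   80.0
1   Lions    24    NaN
2   Hawks    47    8.0
3  Eagles    29   80.0
4   Lions    21    NaN
group by team: min(games), mean(mins):
        games  mins
team               
Eagles   80.0  31.0
Hawks     8.0  47.0
Lions     NaN  22.5
Reading off the sum of column 'games', we get 88.0.

88.0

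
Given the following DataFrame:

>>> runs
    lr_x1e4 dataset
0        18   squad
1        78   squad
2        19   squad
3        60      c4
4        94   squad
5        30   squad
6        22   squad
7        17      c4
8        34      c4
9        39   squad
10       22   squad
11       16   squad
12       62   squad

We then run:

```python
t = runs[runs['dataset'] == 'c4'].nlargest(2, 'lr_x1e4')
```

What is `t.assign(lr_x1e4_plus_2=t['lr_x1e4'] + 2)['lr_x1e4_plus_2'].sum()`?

filter rows where dataset == 'c4':
   lr_x1e4 dataset
3       60      c4
7       17      c4
8       34      c4
take 2 rows with largest lr_x1e4:
   lr_x1e4 dataset
3       60      c4
8       34      c4
add column lr_x1e4_plus_2 = t['lr_x1e4'] + 2:
   lr_x1e4 dataset  lr_x1e4_plus_2
3       60      c4              62
8       34      c4              36

98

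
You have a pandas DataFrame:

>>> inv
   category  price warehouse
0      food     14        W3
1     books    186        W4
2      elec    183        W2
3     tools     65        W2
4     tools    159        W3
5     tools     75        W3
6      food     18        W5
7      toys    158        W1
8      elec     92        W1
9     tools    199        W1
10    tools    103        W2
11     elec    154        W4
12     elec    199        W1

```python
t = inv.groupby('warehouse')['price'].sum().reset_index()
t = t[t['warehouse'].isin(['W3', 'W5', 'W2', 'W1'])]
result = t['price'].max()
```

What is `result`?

group by warehouse, sum of price:
warehouse
W1    648
W2    351
W3    248
W4    340
W5     18
Name: price, dtype: int64
reset_index():
  warehouse  price
0        W1    648
1        W2    351
2        W3    248
3        W4    340
4        W5     18
filter rows where warehouse in ['W3', 'W5', 'W2', 'W1']:
  warehouse  price
0        W1    648
1        W2    351
2        W3    248
4        W5     18

648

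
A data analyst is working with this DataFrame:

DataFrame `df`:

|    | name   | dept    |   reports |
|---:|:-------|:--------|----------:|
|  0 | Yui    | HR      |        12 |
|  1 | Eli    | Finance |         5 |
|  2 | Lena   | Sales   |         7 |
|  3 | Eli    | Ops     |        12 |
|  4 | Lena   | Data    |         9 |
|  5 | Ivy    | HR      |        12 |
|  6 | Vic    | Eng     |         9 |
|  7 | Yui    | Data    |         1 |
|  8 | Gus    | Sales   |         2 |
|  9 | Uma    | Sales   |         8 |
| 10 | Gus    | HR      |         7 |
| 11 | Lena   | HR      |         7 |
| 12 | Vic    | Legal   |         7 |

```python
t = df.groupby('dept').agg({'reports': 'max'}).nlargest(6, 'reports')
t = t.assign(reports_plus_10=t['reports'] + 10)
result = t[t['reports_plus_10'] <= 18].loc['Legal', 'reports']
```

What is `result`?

group by dept, max of reports:
         reports
dept            
Data           9
Eng            9
Finance        5
HR            12
Legal          7
Ops           12
Sales          8
take 6 rows with largest reports:
       reports
dept          
HR          12
Ops         12
Data         9
Eng          9
Sales        8
Legal        7
add column reports_plus_10 = t['reports'] + 10:
       reports  reports_plus_10
dept                           
HR          12               22
Ops         12               22
Data         9               19
Eng          9               19
Sales        8               18
Legal        7               17
filter rows where reports_plus_10 <= 18:
       reports  reports_plus_10
dept                           
Sales        8               18
Legal        7               17
value at row 'Legal', column 'reports' → 7

7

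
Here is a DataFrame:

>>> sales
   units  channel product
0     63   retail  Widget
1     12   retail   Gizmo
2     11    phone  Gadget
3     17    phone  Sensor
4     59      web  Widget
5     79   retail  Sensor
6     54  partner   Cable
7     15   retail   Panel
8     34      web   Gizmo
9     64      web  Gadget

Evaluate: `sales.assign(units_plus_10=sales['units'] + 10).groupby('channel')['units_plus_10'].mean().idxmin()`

phone

add column units_plus_10 = sales['units'] + 10:
   units  channel product  units_plus_10
0     63   retail  Widget             73
1     12   retail   Gizmo             22
2     11    phone  Gadget             21
3     17    phone  Sensor             27
4     59      web  Widget             69
5     79   retail  Sensor             89
6     54  partner   Cable             64
7     15   retail   Panel             25
8     34      web   Gizmo             44
9     64      web  Gadget             74
group by channel, mean of units_plus_10:
channel
partner    64.000000
phone      24.000000
retail     52.250000
web        62.333333
Name: units_plus_10, dtype: float64
Then the label with the smallest value: phone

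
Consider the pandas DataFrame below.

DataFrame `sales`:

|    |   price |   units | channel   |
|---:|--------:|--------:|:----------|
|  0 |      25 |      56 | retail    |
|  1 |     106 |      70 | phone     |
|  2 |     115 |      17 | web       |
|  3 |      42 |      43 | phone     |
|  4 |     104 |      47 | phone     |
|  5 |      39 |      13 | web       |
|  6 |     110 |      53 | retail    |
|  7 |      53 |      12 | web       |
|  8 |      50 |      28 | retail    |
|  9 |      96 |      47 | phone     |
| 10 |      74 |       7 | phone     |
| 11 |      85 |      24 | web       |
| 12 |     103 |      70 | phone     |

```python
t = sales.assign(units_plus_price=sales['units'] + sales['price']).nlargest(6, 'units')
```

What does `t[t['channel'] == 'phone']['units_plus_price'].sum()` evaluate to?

643

add column units_plus_price = sales['units'] + sales['price']:
    price  units channel  units_plus_price
0      25     56  retail                81
1     106     70   phone               176
2     115     17     web               132
3      42     43   phone                85
4     104     47   phone               151
5      39     13     web                52
6     110     53  retail               163
7      53     12     web                65
8      50     28  retail                78
9      96     47   phone               143
10     74      7   phone                81
11     85     24     web               109
12    103     70   phone               173
take 6 rows with largest units:
    price  units channel  units_plus_price
1     106     70   phone               176
12    103     70   phone               173
0      25     56  retail                81
6     110     53  retail               163
4     104     47   phone               151
9      96     47   phone               143
filter rows where channel == 'phone':
    price  units channel  units_plus_price
1     106     70   phone               176
12    103     70   phone               173
4     104     47   phone               151
9      96     47   phone               143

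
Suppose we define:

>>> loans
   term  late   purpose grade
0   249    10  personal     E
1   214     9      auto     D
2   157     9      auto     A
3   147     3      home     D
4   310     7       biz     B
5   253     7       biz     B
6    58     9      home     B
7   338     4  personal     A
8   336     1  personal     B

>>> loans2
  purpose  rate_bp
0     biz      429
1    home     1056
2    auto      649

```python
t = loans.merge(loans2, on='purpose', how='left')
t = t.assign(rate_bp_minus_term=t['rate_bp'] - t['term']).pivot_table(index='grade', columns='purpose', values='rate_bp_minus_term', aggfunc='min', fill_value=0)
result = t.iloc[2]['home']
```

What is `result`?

909.0

merge on 'purpose' (how='left') → 9 rows:
   term  late   purpose grade  rate_bp
0   249    10  personal     E      NaN
1   214     9      auto     D    649.0
2   157     9      auto     A    649.0
3   147     3      home     D   1056.0
4   310     7       biz     B    429.0
5   253     7       biz     B    429.0
6    58     9      home     B   1056.0
7   338     4  personal     A      NaN
8   336     1  personal     B      NaN
add column rate_bp_minus_term = t['rate_bp'] - t['term']:
   term  late   purpose grade  rate_bp  rate_bp_minus_term
0   249    10  personal     E      NaN                 NaN
1   214     9      auto     D    649.0               435.0
2   157     9      auto     A    649.0               492.0
3   147     3      home     D   1056.0               909.0
4   310     7       biz     B    429.0               119.0
5   253     7       biz     B    429.0               176.0
6    58     9      home     B   1056.0               998.0
7   338     4  personal     A      NaN                 NaN
8   336     1  personal     B      NaN                 NaN
pivot: rows=grade, cols=purpose, min(rate_bp_minus_term):
purpose   auto    biz   home
grade                       
A        492.0    0.0    0.0
B          0.0  119.0  998.0
D        435.0    0.0  909.0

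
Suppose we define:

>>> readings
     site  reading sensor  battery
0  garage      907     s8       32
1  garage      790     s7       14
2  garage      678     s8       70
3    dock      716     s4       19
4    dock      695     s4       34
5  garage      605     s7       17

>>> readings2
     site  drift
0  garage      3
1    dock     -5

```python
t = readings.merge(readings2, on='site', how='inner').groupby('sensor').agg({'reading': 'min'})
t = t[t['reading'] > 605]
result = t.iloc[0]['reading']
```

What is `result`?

695

merge on 'site' (how='inner') → 6 rows:
     site  reading sensor  battery  drift
0  garage      907     s8       32      3
1  garage      790     s7       14      3
2  garage      678     s8       70      3
3    dock      716     s4       19     -5
4    dock      695     s4       34     -5
5  garage      605     s7       17      3
group by sensor, min of reading:
        reading
sensor         
s4          695
s7          605
s8          678
filter rows where reading > 605:
        reading
sensor         
s4          695
s8          678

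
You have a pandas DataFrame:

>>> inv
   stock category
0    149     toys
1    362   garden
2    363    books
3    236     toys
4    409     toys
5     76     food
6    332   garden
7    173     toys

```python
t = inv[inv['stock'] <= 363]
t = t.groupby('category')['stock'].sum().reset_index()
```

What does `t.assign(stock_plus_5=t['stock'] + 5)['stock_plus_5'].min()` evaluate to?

81

filter rows where stock <= 363:
   stock category
0    149     toys
1    362   garden
2    363    books
3    236     toys
5     76     food
6    332   garden
7    173     toys
group by category, sum of stock:
category
books     363
food       76
garden    694
toys      558
Name: stock, dtype: int64
reset_index():
  category  stock
0    books    363
1     food     76
2   garden    694
3     toys    558
add column stock_plus_5 = t['stock'] + 5:
  category  stock  stock_plus_5
0    books    363           368
1     food     76            81
2   garden    694           699
3     toys    558           563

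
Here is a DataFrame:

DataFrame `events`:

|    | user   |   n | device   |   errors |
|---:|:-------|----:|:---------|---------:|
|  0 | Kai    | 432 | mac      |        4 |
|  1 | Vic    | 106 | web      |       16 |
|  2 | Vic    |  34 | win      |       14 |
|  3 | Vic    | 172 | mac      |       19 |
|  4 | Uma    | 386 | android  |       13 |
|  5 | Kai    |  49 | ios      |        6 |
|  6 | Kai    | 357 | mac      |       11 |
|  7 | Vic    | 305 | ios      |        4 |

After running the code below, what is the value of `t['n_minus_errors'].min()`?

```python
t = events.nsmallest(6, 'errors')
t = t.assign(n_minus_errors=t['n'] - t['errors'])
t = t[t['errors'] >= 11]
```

take 6 rows with smallest errors:
  user    n   device  errors
0  Kai  432      mac       4
7  Vic  305      ios       4
5  Kai   49      ios       6
6  Kai  357      mac      11
4  Uma  386  android      13
2  Vic   34      win      14
add column n_minus_errors = t['n'] - t['errors']:
  user    n   device  errors  n_minus_errors
0  Kai  432      mac       4             428
7  Vic  305      ios       4             301
5  Kai   49      ios       6              43
6  Kai  357      mac      11             346
4  Uma  386  android      13             373
2  Vic   34      win      14              20
filter rows where errors >= 11:
  user    n   device  errors  n_minus_errors
6  Kai  357      mac      11             346
4  Uma  386  android      13             373
2  Vic   34      win      14              20
min of column 'n_minus_errors' → 20

20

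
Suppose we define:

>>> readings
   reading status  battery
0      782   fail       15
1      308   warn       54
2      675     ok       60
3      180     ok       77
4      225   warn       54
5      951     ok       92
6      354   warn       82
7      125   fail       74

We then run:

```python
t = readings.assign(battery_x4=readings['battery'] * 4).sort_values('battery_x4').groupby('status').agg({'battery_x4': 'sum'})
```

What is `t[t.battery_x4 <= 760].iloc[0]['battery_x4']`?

add column battery_x4 = readings['battery'] * 4:
   reading status  battery  battery_x4
0      782   fail       15          60
1      308   warn       54         216
2      675     ok       60         240
3      180     ok       77         308
4      225   warn       54         216
5      951     ok       92         368
6      354   warn       82         328
7      125   fail       74         296
sort by battery_x4:
   reading status  battery  battery_x4
0      782   fail       15          60
1      308   warn       54         216
4      225   warn       54         216
2      675     ok       60         240
7      125   fail       74         296
3      180     ok       77         308
6      354   warn       82         328
5      951     ok       92         368
group by status, sum of battery_x4:
        battery_x4
status            
fail           356
ok             916
warn           760
filter rows where battery_x4 <= 760:
        battery_x4
status            
fail           356
warn           760

356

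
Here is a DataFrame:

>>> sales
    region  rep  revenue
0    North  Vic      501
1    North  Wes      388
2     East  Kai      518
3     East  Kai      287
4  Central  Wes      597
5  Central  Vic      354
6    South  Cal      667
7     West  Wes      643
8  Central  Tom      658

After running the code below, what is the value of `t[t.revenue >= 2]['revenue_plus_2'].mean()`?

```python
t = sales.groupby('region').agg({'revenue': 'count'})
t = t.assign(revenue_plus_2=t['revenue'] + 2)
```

group by region, count of revenue:
         revenue
region          
Central        3
East           2
North          2
South          1
West           1
add column revenue_plus_2 = t['revenue'] + 2:
         revenue  revenue_plus_2
region                          
Central        3               5
East           2               4
North          2               4
South          1               3
West           1               3
filter rows where revenue >= 2:
         revenue  revenue_plus_2
region                          
Central        3               5
East           2               4
North          2               4
Then the mean of column 'revenue_plus_2': 4.33333333333

4.33333333333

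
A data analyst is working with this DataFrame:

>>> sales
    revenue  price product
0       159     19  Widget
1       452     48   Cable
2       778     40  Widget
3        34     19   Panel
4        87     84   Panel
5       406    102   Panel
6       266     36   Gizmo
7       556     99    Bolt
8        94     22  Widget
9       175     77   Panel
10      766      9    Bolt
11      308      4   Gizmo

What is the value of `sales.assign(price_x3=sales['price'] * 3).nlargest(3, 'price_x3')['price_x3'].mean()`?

285.0

add column price_x3 = sales['price'] * 3:
    revenue  price product  price_x3
0       159     19  Widget        57
1       452     48   Cable       144
2       778     40  Widget       120
3        34     19   Panel        57
4        87     84   Panel       252
5       406    102   Panel       306
6       266     36   Gizmo       108
7       556     99    Bolt       297
8        94     22  Widget        66
9       175     77   Panel       231
10      766      9    Bolt        27
11      308      4   Gizmo        12
take 3 rows with largest price_x3:
   revenue  price product  price_x3
5      406    102   Panel       306
7      556     99    Bolt       297
4       87     84   Panel       252
The mean of column 'price_x3' is 285.0.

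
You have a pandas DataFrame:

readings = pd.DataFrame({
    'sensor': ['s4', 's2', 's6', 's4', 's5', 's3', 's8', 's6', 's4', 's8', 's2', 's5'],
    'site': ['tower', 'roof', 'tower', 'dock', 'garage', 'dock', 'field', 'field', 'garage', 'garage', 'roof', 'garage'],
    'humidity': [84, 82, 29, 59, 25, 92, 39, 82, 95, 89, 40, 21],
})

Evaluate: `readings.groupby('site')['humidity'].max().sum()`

435

group by site, max of humidity:
site
dock      92
field     82
garage    95
roof      82
tower     84
Name: humidity, dtype: int64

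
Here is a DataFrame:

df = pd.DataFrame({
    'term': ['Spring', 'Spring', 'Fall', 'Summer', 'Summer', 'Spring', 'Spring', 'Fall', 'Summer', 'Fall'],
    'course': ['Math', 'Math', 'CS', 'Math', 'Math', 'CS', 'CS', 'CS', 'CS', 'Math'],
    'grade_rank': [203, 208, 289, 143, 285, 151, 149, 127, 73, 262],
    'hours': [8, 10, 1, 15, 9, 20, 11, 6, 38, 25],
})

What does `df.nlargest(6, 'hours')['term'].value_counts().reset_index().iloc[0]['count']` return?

take 6 rows with largest hours:
     term course  grade_rank  hours
8  Summer     CS          73     38
9    Fall   Math         262     25
5  Spring     CS         151     20
3  Summer   Math         143     15
6  Spring     CS         149     11
1  Spring   Math         208     10
value_counts of term:
term
Spring    3
Summer    2
Fall      1
Name: count, dtype: int64
reset_index():
     term  count
0  Spring      3
1  Summer      2
2    Fall      1

3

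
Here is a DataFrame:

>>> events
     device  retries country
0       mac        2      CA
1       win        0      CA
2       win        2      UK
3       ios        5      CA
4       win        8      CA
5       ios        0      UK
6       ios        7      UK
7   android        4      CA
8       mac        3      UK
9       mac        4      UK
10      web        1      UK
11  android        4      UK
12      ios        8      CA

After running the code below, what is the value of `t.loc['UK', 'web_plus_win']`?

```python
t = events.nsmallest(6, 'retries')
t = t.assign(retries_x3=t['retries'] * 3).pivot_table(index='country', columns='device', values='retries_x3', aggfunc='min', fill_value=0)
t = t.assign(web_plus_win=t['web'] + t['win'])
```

take 6 rows with smallest retries:
   device  retries country
1     win        0      CA
5     ios        0      UK
10    web        1      UK
0     mac        2      CA
2     win        2      UK
8     mac        3      UK
add column retries_x3 = t['retries'] * 3:
   device  retries country  retries_x3
1     win        0      CA           0
5     ios        0      UK           0
10    web        1      UK           3
0     mac        2      CA           6
2     win        2      UK           6
8     mac        3      UK           9
pivot: rows=country, cols=device, min(retries_x3):
device   ios  mac  web  win
country                    
CA         0    6    0    0
UK         0    9    3    6
add column web_plus_win = t['web'] + t['win']:
device   ios  mac  web  win  web_plus_win
country                                  
CA         0    6    0    0             0
UK         0    9    3    6             9
value at row 'UK', column 'web_plus_win' → 9

9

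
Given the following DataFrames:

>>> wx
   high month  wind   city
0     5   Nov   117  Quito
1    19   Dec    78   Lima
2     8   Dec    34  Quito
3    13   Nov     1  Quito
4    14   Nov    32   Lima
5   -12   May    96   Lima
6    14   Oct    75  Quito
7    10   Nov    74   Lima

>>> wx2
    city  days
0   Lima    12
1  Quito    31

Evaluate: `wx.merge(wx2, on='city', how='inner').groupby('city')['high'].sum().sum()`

71

merge on 'city' (how='inner') → 8 rows:
   high month  wind   city  days
0     5   Nov   117  Quito    31
1    19   Dec    78   Lima    12
2     8   Dec    34  Quito    31
3    13   Nov     1  Quito    31
4    14   Nov    32   Lima    12
5   -12   May    96   Lima    12
6    14   Oct    75  Quito    31
7    10   Nov    74   Lima    12
group by city, sum of high:
city
Lima     31
Quito    40
Name: high, dtype: int64
sum of the resulting series → 71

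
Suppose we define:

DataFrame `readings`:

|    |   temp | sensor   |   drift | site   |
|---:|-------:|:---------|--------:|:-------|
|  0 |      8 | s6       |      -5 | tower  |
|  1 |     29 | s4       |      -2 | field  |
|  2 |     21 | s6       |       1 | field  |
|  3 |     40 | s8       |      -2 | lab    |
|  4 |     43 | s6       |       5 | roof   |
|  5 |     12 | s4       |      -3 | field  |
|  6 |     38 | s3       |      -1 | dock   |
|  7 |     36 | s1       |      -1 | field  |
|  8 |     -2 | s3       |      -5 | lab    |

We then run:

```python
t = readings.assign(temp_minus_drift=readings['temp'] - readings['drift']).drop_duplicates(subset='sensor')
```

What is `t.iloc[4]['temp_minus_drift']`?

37

add column temp_minus_drift = readings['temp'] - readings['drift']:
   temp sensor  drift   site  temp_minus_drift
0     8     s6     -5  tower                13
1    29     s4     -2  field                31
2    21     s6      1  field                20
3    40     s8     -2    lab                42
4    43     s6      5   roof                38
5    12     s4     -3  field                15
6    38     s3     -1   dock                39
7    36     s1     -1  field                37
8    -2     s3     -5    lab                 3
drop duplicate sensor (keep=first):
   temp sensor  drift   site  temp_minus_drift
0     8     s6     -5  tower                13
1    29     s4     -2  field                31
3    40     s8     -2    lab                42
6    38     s3     -1   dock                39
7    36     s1     -1  field                37
So iloc[4]['temp_minus_drift'] = 37.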